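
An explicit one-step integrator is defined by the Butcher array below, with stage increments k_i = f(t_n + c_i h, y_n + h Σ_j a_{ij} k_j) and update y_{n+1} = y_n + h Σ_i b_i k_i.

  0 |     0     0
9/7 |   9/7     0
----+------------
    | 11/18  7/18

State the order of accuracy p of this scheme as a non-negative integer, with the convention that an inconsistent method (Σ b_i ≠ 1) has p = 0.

2

b = (11/18, 7/18)
c = (0, 9/7)
Σ b_i: 11/18·1 + 7/18·1 = 1 ✓
b·c: 7/18·9/7 = 1/2 ✓; 2 stages ⇒ order 2.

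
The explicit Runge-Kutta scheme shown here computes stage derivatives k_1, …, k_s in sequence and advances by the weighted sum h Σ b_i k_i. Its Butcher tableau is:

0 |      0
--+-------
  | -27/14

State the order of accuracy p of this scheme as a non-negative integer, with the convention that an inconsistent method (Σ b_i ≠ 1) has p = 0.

0

b = (-27/14)
c = (0)
Σ b_i: (-27/14)·1 = -27/14 ≠ 1 ⇒ order 0.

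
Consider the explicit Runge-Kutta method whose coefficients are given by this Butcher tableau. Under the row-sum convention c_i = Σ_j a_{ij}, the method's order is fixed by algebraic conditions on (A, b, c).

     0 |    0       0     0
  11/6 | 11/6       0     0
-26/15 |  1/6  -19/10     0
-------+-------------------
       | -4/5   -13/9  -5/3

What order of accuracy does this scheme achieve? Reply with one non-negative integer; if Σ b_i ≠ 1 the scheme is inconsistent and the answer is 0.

b = (-4/5, -13/9, -5/3)
c = (0, 11/6, -26/15)
Ac = (0, 0, -209/60)
Σ b_i: (-4/5)·1 + (-13/9)·1 + (-5/3)·1 = -176/45 ≠ 1 ⇒ order 0.

0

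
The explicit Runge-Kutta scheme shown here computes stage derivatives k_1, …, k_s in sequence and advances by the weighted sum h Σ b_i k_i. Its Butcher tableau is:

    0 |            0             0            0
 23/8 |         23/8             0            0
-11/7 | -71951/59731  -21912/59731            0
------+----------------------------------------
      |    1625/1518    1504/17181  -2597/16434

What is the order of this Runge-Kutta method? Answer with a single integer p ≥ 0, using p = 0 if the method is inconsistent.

b = (1625/1518, 1504/17181, -2597/16434)
c = (0, 23/8, -11/7)
Ac = (0, 0, -2739/2597)
Σ b_i: 1625/1518·1 + 1504/17181·1 + (-2597/16434)·1 = 1 ✓
b·c: 1504/17181·23/8 + (-2597/16434)·(-11/7) = 1/2 ✓
b·c²: 1504/17181·529/64 + (-2597/16434)·121/49 = 1/3 ✓
b·Ac: (-2597/16434)·(-2739/2597) = 1/6 ✓; 3 stages ⇒ order 3.

3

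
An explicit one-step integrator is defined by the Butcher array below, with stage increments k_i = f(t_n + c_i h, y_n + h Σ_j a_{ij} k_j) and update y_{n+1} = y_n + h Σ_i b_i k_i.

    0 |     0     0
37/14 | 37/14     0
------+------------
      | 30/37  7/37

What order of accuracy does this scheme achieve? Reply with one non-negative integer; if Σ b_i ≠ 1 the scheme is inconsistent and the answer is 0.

b = (30/37, 7/37)
c = (0, 37/14)
Σ b_i: 30/37·1 + 7/37·1 = 1 ✓
b·c: 7/37·37/14 = 1/2 ✓; 2 stages ⇒ order 2.

2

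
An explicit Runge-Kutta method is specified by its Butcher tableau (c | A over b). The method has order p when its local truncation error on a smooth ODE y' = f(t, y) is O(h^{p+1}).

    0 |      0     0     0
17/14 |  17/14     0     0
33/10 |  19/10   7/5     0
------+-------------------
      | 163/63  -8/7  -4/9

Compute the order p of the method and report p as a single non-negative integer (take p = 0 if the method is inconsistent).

b = (163/63, -8/7, -4/9)
c = (0, 17/14, 33/10)
Ac = (0, 0, 17/10)
Σ b_i: 163/63·1 + (-8/7)·1 + (-4/9)·1 = 1 ✓
b·c: (-8/7)·17/14 + (-4/9)·33/10 = -2098/735 ≠ 1/2 ⇒ order 1.

1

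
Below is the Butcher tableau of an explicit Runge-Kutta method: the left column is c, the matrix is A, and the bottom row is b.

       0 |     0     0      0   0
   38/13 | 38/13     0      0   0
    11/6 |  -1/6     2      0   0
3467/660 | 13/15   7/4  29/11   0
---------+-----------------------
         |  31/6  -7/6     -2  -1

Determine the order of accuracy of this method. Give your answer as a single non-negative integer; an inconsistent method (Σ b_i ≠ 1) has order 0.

1

b = (31/6, -7/6, -2, -1)
c = (0, 38/13, 11/6, 3467/660)
Ac = (0, 0, 76/13, 388/39)
Σ b_i: 31/6·1 + (-7/6)·1 + (-2)·1 + (-1)·1 = 1 ✓
b·c: (-7/6)·38/13 + (-2)·11/6 + (-1)·3467/660 = -105791/8580 ≠ 1/2 ⇒ order 1.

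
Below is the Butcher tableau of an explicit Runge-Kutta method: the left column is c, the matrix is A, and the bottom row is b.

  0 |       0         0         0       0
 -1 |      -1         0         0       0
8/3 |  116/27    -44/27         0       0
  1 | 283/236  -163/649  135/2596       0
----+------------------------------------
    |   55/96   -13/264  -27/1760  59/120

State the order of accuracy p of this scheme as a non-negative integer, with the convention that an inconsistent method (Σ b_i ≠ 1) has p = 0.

b = (55/96, -13/264, -27/1760, 59/120)
c = (0, -1, 8/3, 1)
Ac = (0, 0, 44/27, 23/59)
Σ b_i: 55/96·1 + (-13/264)·1 + (-27/1760)·1 + 59/120·1 = 1 ✓
b·c: (-13/264)·(-1) + (-27/1760)·8/3 + 59/120·1 = 1/2 ✓
b·c²: (-13/264)·1 + (-27/1760)·64/9 + 59/120·1 = 1/3 ✓
b·Ac: (-27/1760)·44/27 + 59/120·23/59 = 1/6 ✓
b·c³: (-13/264)·(-1) + (-27/1760)·512/27 + 59/120·1 = 1/4 ✓
b·(c∘Ac): (-27/1760)·352/81 + 59/120·23/59 = 1/8 ✓
b·Ac²: (-27/1760)·(-44/27) + 59/120·7/59 = 1/12 ✓
b·A²c: 59/120·5/59 = 1/24 ✓; 4 stages ⇒ order 4.

4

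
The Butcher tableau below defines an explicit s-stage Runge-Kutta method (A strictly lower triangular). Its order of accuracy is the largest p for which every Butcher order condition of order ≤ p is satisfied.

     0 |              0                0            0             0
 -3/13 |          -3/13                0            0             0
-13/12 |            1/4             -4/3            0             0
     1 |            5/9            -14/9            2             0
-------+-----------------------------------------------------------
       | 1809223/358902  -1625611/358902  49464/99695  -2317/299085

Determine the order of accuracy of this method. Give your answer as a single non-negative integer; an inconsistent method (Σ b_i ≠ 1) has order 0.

b = (1809223/358902, -1625611/358902, 49464/99695, -2317/299085)
c = (0, -3/13, -13/12, 1)
Ac = (0, 0, 4/13, -47/26)
Σ b_i: 1809223/358902·1 + (-1625611/358902)·1 + 49464/99695·1 + (-2317/299085)·1 = 1 ✓
b·c: (-1625611/358902)·(-3/13) + 49464/99695·(-13/12) + (-2317/299085)·1 = 1/2 ✓
b·c²: (-1625611/358902)·9/169 + 49464/99695·169/144 + (-2317/299085)·1 = 1/3 ✓
b·Ac: 49464/99695·4/13 + (-2317/299085)·(-47/26) = 1/6 ✓
b·c³: (-1625611/358902)·(-27/2197) + 49464/99695·(-2197/1728) + (-2317/299085)·1 = -3626191/6220968 ≠ 1/4 ⇒ order 3.
b·(c∘Ac): 49464/99695·(-1/3) + (-2317/299085)·(-47/26) = -235433/1555242 ≠ 1/8
b·Ac²: 49464/99695·(-12/169) + (-2317/299085)·27553/12168 = -14773153/279943560 ≠ 1/12
b·A²c: (-2317/299085)·8/13 = -18536/3888105 ≠ 1/24

3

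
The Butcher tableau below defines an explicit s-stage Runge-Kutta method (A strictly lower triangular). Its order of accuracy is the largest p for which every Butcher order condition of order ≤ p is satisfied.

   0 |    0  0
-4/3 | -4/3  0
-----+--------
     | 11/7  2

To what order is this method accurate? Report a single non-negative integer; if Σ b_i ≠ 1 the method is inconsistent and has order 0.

0

b = (11/7, 2)
c = (0, -4/3)
Σ b_i: 11/7·1 + 2·1 = 25/7 ≠ 1 ⇒ order 0.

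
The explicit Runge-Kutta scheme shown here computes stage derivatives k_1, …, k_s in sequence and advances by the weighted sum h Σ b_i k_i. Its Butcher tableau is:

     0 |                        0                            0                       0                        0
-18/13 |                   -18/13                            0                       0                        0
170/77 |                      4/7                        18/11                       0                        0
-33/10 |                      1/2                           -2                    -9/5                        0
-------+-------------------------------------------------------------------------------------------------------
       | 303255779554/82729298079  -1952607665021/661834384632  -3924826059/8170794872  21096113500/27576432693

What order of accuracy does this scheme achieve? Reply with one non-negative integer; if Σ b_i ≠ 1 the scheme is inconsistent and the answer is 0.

3

b = (303255779554/82729298079, -1952607665021/661834384632, -3924826059/8170794872, 21096113500/27576432693)
c = (0, -18/13, 170/77, -33/10)
Ac = (0, 0, -324/143, -1206/1001)
Σ b_i: 303255779554/82729298079·1 + (-1952607665021/661834384632)·1 + (-3924826059/8170794872)·1 + 21096113500/27576432693·1 = 1 ✓
b·c: (-1952607665021/661834384632)·(-18/13) + (-3924826059/8170794872)·170/77 + 21096113500/27576432693·(-33/10) = 1/2 ✓
b·c²: (-1952607665021/661834384632)·324/169 + (-3924826059/8170794872)·28900/5929 + 21096113500/27576432693·1089/100 = 1/3 ✓
b·Ac: (-3924826059/8170794872)·(-324/143) + 21096113500/27576432693·(-1206/1001) = 1/6 ✓
b·c³: (-1952607665021/661834384632)·(-5832/2197) + (-3924826059/8170794872)·4913000/456533 + 21096113500/27576432693·(-35937/1000) = -50770174809413/2044741416718 ≠ 1/4 ⇒ order 3.
b·(c∘Ac): (-3924826059/8170794872)·(-55080/11011) + 21096113500/27576432693·1809/455 = 72287681045/13277541667 ≠ 1/8
b·Ac²: (-3924826059/8170794872)·5832/1859 + 21096113500/27576432693·(-12633372/1002001) = -34205135637787/3067112125077 ≠ 1/12
b·A²c: 21096113500/27576432693·2916/715 = 41425095600/13277541667 ≠ 1/24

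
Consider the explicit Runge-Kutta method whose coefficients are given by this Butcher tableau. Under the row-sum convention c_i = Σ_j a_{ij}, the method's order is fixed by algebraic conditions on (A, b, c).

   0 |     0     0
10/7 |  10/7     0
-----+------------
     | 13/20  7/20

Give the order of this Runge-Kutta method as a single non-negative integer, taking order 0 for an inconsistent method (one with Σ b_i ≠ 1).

b = (13/20, 7/20)
c = (0, 10/7)
Σ b_i: 13/20·1 + 7/20·1 = 1 ✓
b·c: 7/20·10/7 = 1/2 ✓; 2 stages ⇒ order 2.

2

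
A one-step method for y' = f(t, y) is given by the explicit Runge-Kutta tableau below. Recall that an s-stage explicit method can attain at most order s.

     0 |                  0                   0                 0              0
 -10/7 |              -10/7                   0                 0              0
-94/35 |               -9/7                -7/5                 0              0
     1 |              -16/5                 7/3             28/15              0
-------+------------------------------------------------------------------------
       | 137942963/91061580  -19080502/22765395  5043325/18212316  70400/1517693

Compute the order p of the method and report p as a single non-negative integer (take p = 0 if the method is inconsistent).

3

b = (137942963/91061580, -19080502/22765395, 5043325/18212316, 70400/1517693)
c = (0, -10/7, -94/35, 1)
Ac = (0, 0, 2, -626/75)
Σ b_i: 137942963/91061580·1 + (-19080502/22765395)·1 + 5043325/18212316·1 + 70400/1517693·1 = 1 ✓
b·c: (-19080502/22765395)·(-10/7) + 5043325/18212316·(-94/35) + 70400/1517693·1 = 1/2 ✓
b·c²: (-19080502/22765395)·100/49 + 5043325/18212316·8836/1225 + 70400/1517693·1 = 1/3 ✓
b·Ac: 5043325/18212316·2 + 70400/1517693·(-626/75) = 1/6 ✓
b·c³: (-19080502/22765395)·(-1000/343) + 5043325/18212316·(-830584/42875) + 70400/1517693·1 = -21813742/7588465 ≠ 1/4 ⇒ order 3.
b·(c∘Ac): 5043325/18212316·(-188/35) + 70400/1517693·(-626/75) = -8535281/4553079 ≠ 1/8
b·Ac²: 5043325/18212316·(-20/7) + 70400/1517693·15948/875 = 8645579/159357765 ≠ 1/12
b·A²c: 70400/1517693·56/15 = 788480/4553079 ≠ 1/24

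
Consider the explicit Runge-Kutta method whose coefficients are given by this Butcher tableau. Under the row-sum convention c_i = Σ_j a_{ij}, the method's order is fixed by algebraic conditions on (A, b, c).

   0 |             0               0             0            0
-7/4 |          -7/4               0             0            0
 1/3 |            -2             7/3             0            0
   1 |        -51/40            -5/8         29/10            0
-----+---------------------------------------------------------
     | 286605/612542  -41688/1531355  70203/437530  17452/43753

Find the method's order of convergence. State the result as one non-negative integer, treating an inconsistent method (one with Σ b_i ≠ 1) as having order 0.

3

b = (286605/612542, -41688/1531355, 70203/437530, 17452/43753)
c = (0, -7/4, 1/3, 1)
Ac = (0, 0, -49/12, 989/480)
Σ b_i: 286605/612542·1 + (-41688/1531355)·1 + 70203/437530·1 + 17452/43753·1 = 1 ✓
b·c: (-41688/1531355)·(-7/4) + 70203/437530·1/3 + 17452/43753·1 = 1/2 ✓
b·c²: (-41688/1531355)·49/16 + 70203/437530·1/9 + 17452/43753·1 = 1/3 ✓
b·Ac: 70203/437530·(-49/12) + 17452/43753·989/480 = 1/6 ✓
b·c³: (-41688/1531355)·(-343/64) + 70203/437530·1/27 + 17452/43753·1 = 1734875/3150216 ≠ 1/4 ⇒ order 3.
b·(c∘Ac): 70203/437530·(-49/36) + 17452/43753·989/480 = 1584179/2625180 ≠ 1/8
b·Ac²: 70203/437530·343/48 + 17452/43753·(-9169/5760) = 1611727/3150216 ≠ 1/12
b·A²c: 17452/43753·(-1421/120) = -6199823/1312590 ≠ 1/24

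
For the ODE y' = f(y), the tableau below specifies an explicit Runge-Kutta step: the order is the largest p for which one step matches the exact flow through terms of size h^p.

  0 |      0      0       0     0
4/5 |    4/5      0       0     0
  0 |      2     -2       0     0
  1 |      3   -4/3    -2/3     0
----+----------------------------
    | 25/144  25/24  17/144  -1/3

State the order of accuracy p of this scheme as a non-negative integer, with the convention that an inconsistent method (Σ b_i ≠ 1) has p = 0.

3

b = (25/144, 25/24, 17/144, -1/3)
c = (0, 4/5, 0, 1)
Ac = (0, 0, -8/5, -16/15)
Σ b_i: 25/144·1 + 25/24·1 + 17/144·1 + (-1/3)·1 = 1 ✓
b·c: 25/24·4/5 + (-1/3)·1 = 1/2 ✓
b·c²: 25/24·16/25 + (-1/3)·1 = 1/3 ✓
b·Ac: 17/144·(-8/5) + (-1/3)·(-16/15) = 1/6 ✓
b·c³: 25/24·64/125 + (-1/3)·1 = 1/5 ≠ 1/4 ⇒ order 3.
b·(c∘Ac): (-1/3)·(-16/15) = 16/45 ≠ 1/8
b·Ac²: 17/144·(-32/25) + (-1/3)·(-64/75) = 2/15 ≠ 1/12
b·A²c: (-1/3)·16/15 = -16/45 ≠ 1/24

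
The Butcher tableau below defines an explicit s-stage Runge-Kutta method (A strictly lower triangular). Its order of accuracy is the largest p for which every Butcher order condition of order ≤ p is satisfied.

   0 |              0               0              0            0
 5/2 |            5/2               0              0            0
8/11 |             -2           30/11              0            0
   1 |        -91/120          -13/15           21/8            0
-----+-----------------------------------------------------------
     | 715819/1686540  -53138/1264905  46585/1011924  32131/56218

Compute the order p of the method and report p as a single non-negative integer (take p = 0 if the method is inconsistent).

3

b = (715819/1686540, -53138/1264905, 46585/1011924, 32131/56218)
c = (0, 5/2, 8/11, 1)
Ac = (0, 0, 75/11, -17/66)
Σ b_i: 715819/1686540·1 + (-53138/1264905)·1 + 46585/1011924·1 + 32131/56218·1 = 1 ✓
b·c: (-53138/1264905)·5/2 + 46585/1011924·8/11 + 32131/56218·1 = 1/2 ✓
b·c²: (-53138/1264905)·25/4 + 46585/1011924·64/121 + 32131/56218·1 = 1/3 ✓
b·Ac: 46585/1011924·75/11 + 32131/56218·(-17/66) = 1/6 ✓
b·c³: (-53138/1264905)·125/8 + 46585/1011924·512/1331 + 32131/56218·1 = -22649/337308 ≠ 1/4 ⇒ order 3.
b·(c∘Ac): 46585/1011924·600/121 + 32131/56218·(-17/66) = 27343/337308 ≠ 1/8
b·Ac²: 46585/1011924·375/22 + 32131/56218·(-5849/1452) = -2815451/1855194 ≠ 1/12
b·A²c: 32131/56218·1575/88 = 4600575/449744 ≠ 1/24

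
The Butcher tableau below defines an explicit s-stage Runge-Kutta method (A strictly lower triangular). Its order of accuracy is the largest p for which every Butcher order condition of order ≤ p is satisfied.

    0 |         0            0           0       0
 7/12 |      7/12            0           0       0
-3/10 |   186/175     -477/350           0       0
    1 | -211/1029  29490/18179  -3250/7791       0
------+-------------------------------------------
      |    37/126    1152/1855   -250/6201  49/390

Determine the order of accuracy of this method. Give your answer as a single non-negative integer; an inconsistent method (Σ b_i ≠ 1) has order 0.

b = (37/126, 1152/1855, -250/6201, 49/390)
c = (0, 7/12, -3/10, 1)
Ac = (0, 0, -159/200, 15/14)
Σ b_i: 37/126·1 + 1152/1855·1 + (-250/6201)·1 + 49/390·1 = 1 ✓
b·c: 1152/1855·7/12 + (-250/6201)·(-3/10) + 49/390·1 = 1/2 ✓
b·c²: 1152/1855·49/144 + (-250/6201)·9/100 + 49/390·1 = 1/3 ✓
b·Ac: (-250/6201)·(-159/200) + 49/390·15/14 = 1/6 ✓
b·c³: 1152/1855·343/1728 + (-250/6201)·(-27/1000) + 49/390·1 = 1/4 ✓
b·(c∘Ac): (-250/6201)·477/2000 + 49/390·15/14 = 1/8 ✓
b·Ac²: (-250/6201)·(-371/800) + 49/390·605/1176 = 1/12 ✓
b·A²c: 49/390·65/196 = 1/24 ✓; 4 stages ⇒ order 4.

4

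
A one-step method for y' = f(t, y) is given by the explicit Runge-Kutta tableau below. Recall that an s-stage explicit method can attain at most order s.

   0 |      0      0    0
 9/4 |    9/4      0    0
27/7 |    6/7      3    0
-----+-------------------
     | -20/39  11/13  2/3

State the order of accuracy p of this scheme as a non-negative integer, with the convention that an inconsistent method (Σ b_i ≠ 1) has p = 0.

b = (-20/39, 11/13, 2/3)
c = (0, 9/4, 27/7)
Ac = (0, 0, 27/4)
Σ b_i: (-20/39)·1 + 11/13·1 + 2/3·1 = 1 ✓
b·c: 11/13·9/4 + 2/3·27/7 = 1629/364 ≠ 1/2 ⇒ order 1.

1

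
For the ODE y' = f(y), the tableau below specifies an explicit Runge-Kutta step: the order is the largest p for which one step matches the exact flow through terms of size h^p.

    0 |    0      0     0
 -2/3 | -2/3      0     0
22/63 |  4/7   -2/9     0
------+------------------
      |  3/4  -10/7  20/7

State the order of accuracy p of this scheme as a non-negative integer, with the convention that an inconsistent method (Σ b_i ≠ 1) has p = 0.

b = (3/4, -10/7, 20/7)
c = (0, -2/3, 22/63)
Ac = (0, 0, 4/27)
Σ b_i: 3/4·1 + (-10/7)·1 + 20/7·1 = 61/28 ≠ 1 ⇒ order 0.

0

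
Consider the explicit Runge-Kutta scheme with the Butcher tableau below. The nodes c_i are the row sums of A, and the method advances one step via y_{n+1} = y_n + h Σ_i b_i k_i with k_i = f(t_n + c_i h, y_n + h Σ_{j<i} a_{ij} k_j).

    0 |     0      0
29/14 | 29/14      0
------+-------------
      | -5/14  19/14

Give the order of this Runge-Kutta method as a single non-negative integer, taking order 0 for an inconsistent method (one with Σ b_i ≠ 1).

1

b = (-5/14, 19/14)
c = (0, 29/14)
Σ b_i: (-5/14)·1 + 19/14·1 = 1 ✓
b·c: 19/14·29/14 = 551/196 ≠ 1/2 ⇒ order 1.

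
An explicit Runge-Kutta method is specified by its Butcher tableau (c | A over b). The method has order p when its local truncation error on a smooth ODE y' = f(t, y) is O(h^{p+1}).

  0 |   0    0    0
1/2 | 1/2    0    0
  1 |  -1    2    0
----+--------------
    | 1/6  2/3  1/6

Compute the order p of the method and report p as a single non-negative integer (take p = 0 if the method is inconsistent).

3

b = (1/6, 2/3, 1/6)
c = (0, 1/2, 1)
Ac = (0, 0, 1)
Σ b_i: 1/6·1 + 2/3·1 + 1/6·1 = 1 ✓
b·c: 2/3·1/2 + 1/6·1 = 1/2 ✓
b·c²: 2/3·1/4 + 1/6·1 = 1/3 ✓
b·Ac: 1/6·1 = 1/6 ✓; 3 stages ⇒ order 3.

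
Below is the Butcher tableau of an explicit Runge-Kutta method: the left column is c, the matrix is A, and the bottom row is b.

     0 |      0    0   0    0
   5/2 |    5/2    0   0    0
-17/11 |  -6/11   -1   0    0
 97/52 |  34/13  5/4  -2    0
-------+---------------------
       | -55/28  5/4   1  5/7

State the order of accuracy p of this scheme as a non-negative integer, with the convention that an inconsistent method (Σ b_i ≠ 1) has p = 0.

b = (-55/28, 5/4, 1, 5/7)
c = (0, 5/2, -17/11, 97/52)
Ac = (0, 0, -5/2, 547/88)
Σ b_i: (-55/28)·1 + 5/4·1 + 1·1 + 5/7·1 = 1 ✓
b·c: 5/4·5/2 + 1·(-17/11) + 5/7·97/52 = 23319/8008 ≠ 1/2 ⇒ order 1.

1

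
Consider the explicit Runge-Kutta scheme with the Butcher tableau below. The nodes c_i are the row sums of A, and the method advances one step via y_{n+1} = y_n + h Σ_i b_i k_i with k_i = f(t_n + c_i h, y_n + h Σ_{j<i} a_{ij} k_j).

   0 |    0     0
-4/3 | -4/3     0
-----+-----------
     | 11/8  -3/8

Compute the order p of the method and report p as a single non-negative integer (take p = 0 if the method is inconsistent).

2

b = (11/8, -3/8)
c = (0, -4/3)
Σ b_i: 11/8·1 + (-3/8)·1 = 1 ✓
b·c: (-3/8)·(-4/3) = 1/2 ✓; 2 stages ⇒ order 2.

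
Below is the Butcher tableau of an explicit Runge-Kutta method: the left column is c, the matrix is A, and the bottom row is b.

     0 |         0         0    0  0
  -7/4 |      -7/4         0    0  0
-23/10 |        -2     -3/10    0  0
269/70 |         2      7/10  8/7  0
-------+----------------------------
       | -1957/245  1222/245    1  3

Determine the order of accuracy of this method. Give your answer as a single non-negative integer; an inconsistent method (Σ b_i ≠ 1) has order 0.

b = (-1957/245, 1222/245, 1, 3)
c = (0, -7/4, -23/10, 269/70)
Ac = (0, 0, 21/40, -1079/280)
Σ b_i: (-1957/245)·1 + 1222/245·1 + 1·1 + 3·1 = 1 ✓
b·c: 1222/245·(-7/4) + 1·(-23/10) + 3·269/70 = 1/2 ✓
b·c²: 1222/245·49/16 + 1·529/100 + 3·72361/4900 = 635703/9800 ≠ 1/3 ⇒ order 2.
b·Ac: 1·21/40 + 3·(-1079/280) = -309/28 ≠ 1/6

2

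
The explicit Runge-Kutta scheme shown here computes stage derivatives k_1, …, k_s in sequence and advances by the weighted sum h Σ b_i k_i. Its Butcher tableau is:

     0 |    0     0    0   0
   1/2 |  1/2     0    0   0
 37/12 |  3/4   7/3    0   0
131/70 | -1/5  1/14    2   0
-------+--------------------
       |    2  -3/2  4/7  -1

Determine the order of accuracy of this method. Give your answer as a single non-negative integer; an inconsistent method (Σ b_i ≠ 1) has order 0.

0

b = (2, -3/2, 4/7, -1)
c = (0, 1/2, 37/12, 131/70)
Ac = (0, 0, 7/6, 521/84)
Σ b_i: 2·1 + (-3/2)·1 + 4/7·1 + (-1)·1 = 1/14 ≠ 1 ⇒ order 0.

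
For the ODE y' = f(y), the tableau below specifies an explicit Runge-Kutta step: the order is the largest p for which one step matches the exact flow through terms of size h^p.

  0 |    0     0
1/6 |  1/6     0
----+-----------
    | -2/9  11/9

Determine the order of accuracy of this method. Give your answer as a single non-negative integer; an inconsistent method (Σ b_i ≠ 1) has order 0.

b = (-2/9, 11/9)
c = (0, 1/6)
Σ b_i: (-2/9)·1 + 11/9·1 = 1 ✓
b·c: 11/9·1/6 = 11/54 ≠ 1/2 ⇒ order 1.

1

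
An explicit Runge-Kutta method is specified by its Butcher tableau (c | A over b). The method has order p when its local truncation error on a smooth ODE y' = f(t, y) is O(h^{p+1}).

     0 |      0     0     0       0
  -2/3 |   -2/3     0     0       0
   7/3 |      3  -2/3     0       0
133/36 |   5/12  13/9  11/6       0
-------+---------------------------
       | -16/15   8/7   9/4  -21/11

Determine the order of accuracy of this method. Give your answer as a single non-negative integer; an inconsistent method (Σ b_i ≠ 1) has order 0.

b = (-16/15, 8/7, 9/4, -21/11)
c = (0, -2/3, 7/3, 133/36)
Ac = (0, 0, 4/9, 179/54)
Σ b_i: (-16/15)·1 + 8/7·1 + 9/4·1 + (-21/11)·1 = 1927/4620 ≠ 1 ⇒ order 0.

0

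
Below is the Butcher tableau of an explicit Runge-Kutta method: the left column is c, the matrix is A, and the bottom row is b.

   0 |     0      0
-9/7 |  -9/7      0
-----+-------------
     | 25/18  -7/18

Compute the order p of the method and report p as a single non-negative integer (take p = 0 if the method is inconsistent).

b = (25/18, -7/18)
c = (0, -9/7)
Σ b_i: 25/18·1 + (-7/18)·1 = 1 ✓
b·c: (-7/18)·(-9/7) = 1/2 ✓; 2 stages ⇒ order 2.

2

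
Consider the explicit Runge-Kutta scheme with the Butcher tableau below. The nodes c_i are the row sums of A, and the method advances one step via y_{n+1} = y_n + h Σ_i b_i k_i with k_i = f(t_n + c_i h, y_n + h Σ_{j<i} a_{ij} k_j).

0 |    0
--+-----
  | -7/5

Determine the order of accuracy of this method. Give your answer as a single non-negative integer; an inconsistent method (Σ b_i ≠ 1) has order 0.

b = (-7/5)
c = (0)
Σ b_i: (-7/5)·1 = -7/5 ≠ 1 ⇒ order 0.

0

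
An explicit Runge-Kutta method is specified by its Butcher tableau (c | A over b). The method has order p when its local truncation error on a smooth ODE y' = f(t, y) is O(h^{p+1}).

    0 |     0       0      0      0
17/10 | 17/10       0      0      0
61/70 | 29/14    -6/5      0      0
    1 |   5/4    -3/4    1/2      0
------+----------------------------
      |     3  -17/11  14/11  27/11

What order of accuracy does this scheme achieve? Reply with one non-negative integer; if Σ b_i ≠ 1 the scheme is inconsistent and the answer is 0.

b = (3, -17/11, 14/11, 27/11)
c = (0, 17/10, 61/70, 1)
Ac = (0, 0, -51/25, -47/56)
Σ b_i: 3·1 + (-17/11)·1 + 14/11·1 + 27/11·1 = 57/11 ≠ 1 ⇒ order 0.

0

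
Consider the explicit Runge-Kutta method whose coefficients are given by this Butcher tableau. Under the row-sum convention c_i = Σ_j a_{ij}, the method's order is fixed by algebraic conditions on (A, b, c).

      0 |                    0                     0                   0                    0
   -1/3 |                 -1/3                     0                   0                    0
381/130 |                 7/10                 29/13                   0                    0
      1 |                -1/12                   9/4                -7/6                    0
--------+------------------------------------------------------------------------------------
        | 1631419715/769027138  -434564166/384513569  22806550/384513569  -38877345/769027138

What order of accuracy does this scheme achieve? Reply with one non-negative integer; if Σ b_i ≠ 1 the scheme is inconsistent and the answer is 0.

b = (1631419715/769027138, -434564166/384513569, 22806550/384513569, -38877345/769027138)
c = (0, -1/3, 381/130, 1)
Ac = (0, 0, -29/39, -271/65)
Σ b_i: 1631419715/769027138·1 + (-434564166/384513569)·1 + 22806550/384513569·1 + (-38877345/769027138)·1 = 1 ✓
b·c: (-434564166/384513569)·(-1/3) + 22806550/384513569·381/130 + (-38877345/769027138)·1 = 1/2 ✓
b·c²: (-434564166/384513569)·1/9 + 22806550/384513569·145161/16900 + (-38877345/769027138)·1 = 1/3 ✓
b·Ac: 22806550/384513569·(-29/39) + (-38877345/769027138)·(-271/65) = 1/6 ✓
b·c³: (-434564166/384513569)·(-1/27) + 22806550/384513569·55306341/2197000 + (-38877345/769027138)·1 = 1335622063301/899761751460 ≠ 1/4 ⇒ order 3.
b·(c∘Ac): 22806550/384513569·(-3683/1690) + (-38877345/769027138)·(-271/65) = 62684453/769027138 ≠ 1/8
b·Ac²: 22806550/384513569·29/117 + (-38877345/769027138)·(-330259/33800) = 1830701007403/3599047005840 ≠ 1/12
b·A²c: (-38877345/769027138)·203/234 = -67453855/1538054276 ≠ 1/24

3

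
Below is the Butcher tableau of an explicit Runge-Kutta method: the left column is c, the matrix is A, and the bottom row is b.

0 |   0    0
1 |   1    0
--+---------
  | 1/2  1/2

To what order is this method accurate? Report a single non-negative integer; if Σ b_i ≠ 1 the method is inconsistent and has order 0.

b = (1/2, 1/2)
c = (0, 1)
Σ b_i: 1/2·1 + 1/2·1 = 1 ✓
b·c: 1/2·1 = 1/2 ✓; 2 stages ⇒ order 2.

2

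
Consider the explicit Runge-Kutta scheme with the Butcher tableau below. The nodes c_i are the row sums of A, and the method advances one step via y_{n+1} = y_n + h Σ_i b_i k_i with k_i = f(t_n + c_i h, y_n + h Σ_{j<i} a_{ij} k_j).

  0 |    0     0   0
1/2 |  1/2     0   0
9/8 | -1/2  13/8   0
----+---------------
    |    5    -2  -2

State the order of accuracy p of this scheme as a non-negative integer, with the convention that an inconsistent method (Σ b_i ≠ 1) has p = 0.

1

b = (5, -2, -2)
c = (0, 1/2, 9/8)
Ac = (0, 0, 13/16)
Σ b_i: 5·1 + (-2)·1 + (-2)·1 = 1 ✓
b·c: (-2)·1/2 + (-2)·9/8 = -13/4 ≠ 1/2 ⇒ order 1.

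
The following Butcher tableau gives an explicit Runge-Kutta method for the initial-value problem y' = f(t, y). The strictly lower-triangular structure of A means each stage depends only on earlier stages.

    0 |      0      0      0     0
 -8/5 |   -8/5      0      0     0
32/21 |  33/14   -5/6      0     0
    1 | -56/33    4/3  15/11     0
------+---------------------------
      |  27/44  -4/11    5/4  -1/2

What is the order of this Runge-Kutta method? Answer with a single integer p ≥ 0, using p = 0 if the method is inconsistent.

b = (27/44, -4/11, 5/4, -1/2)
c = (0, -8/5, 32/21, 1)
Ac = (0, 0, 4/3, -64/1155)
Σ b_i: 27/44·1 + (-4/11)·1 + 5/4·1 + (-1/2)·1 = 1 ✓
b·c: (-4/11)·(-8/5) + 5/4·32/21 + (-1/2)·1 = 4589/2310 ≠ 1/2 ⇒ order 1.

1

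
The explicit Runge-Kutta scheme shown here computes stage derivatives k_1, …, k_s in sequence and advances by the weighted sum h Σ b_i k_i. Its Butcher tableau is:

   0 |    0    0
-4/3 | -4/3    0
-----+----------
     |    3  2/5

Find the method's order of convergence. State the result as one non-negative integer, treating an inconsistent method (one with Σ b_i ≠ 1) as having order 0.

0

b = (3, 2/5)
c = (0, -4/3)
Σ b_i: 3·1 + 2/5·1 = 17/5 ≠ 1 ⇒ order 0.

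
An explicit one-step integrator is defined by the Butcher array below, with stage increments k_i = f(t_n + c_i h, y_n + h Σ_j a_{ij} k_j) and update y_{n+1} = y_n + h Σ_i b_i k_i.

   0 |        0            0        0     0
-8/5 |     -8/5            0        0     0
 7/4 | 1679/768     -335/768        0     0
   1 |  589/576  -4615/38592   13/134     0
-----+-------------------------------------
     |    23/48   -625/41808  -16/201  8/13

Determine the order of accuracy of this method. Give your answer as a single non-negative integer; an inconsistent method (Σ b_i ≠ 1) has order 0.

4

b = (23/48, -625/41808, -16/201, 8/13)
c = (0, -8/5, 7/4, 1)
Ac = (0, 0, 67/96, 13/36)
Σ b_i: 23/48·1 + (-625/41808)·1 + (-16/201)·1 + 8/13·1 = 1 ✓
b·c: (-625/41808)·(-8/5) + (-16/201)·7/4 + 8/13·1 = 1/2 ✓
b·c²: (-625/41808)·64/25 + (-16/201)·49/16 + 8/13·1 = 1/3 ✓
b·Ac: (-16/201)·67/96 + 8/13·13/36 = 1/6 ✓
b·c³: (-625/41808)·(-512/125) + (-16/201)·343/64 + 8/13·1 = 1/4 ✓
b·(c∘Ac): (-16/201)·469/384 + 8/13·13/36 = 1/8 ✓
b·Ac²: (-16/201)·(-67/60) + 8/13·(-13/1440) = 1/12 ✓
b·A²c: 8/13·13/192 = 1/24 ✓; 4 stages ⇒ order 4.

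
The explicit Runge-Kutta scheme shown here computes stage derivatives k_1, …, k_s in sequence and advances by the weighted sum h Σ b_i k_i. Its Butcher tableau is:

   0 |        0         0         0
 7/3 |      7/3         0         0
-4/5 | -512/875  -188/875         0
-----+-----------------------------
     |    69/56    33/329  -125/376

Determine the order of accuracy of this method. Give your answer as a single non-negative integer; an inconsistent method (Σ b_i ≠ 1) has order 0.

b = (69/56, 33/329, -125/376)
c = (0, 7/3, -4/5)
Ac = (0, 0, -188/375)
Σ b_i: 69/56·1 + 33/329·1 + (-125/376)·1 = 1 ✓
b·c: 33/329·7/3 + (-125/376)·(-4/5) = 1/2 ✓
b·c²: 33/329·49/9 + (-125/376)·16/25 = 1/3 ✓
b·Ac: (-125/376)·(-188/375) = 1/6 ✓; 3 stages ⇒ order 3.

3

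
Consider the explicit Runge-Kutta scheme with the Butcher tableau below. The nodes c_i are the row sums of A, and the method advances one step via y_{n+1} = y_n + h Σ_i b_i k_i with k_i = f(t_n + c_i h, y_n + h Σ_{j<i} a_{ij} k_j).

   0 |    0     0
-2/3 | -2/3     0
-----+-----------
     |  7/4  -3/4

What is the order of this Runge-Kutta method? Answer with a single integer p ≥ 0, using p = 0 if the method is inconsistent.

b = (7/4, -3/4)
c = (0, -2/3)
Σ b_i: 7/4·1 + (-3/4)·1 = 1 ✓
b·c: (-3/4)·(-2/3) = 1/2 ✓; 2 stages ⇒ order 2.

2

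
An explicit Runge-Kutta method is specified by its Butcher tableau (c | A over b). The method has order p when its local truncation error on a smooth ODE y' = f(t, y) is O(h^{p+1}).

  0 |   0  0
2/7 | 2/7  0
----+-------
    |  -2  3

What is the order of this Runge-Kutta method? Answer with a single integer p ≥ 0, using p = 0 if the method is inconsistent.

b = (-2, 3)
c = (0, 2/7)
Σ b_i: (-2)·1 + 3·1 = 1 ✓
b·c: 3·2/7 = 6/7 ≠ 1/2 ⇒ order 1.

1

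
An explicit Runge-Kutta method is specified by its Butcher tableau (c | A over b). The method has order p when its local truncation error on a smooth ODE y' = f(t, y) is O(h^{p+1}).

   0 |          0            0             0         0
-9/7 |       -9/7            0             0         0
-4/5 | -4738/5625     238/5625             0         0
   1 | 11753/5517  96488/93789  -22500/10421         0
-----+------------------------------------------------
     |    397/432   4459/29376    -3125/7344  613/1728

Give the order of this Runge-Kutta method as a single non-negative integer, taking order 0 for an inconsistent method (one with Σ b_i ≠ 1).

b = (397/432, 4459/29376, -3125/7344, 613/1728)
c = (0, -9/7, -4/5, 1)
Ac = (0, 0, -34/625, 248/613)
Σ b_i: 397/432·1 + 4459/29376·1 + (-3125/7344)·1 + 613/1728·1 = 1 ✓
b·c: 4459/29376·(-9/7) + (-3125/7344)·(-4/5) + 613/1728·1 = 1/2 ✓
b·c²: 4459/29376·81/49 + (-3125/7344)·16/25 + 613/1728·1 = 1/3 ✓
b·Ac: (-3125/7344)·(-34/625) + 613/1728·248/613 = 1/6 ✓
b·c³: 4459/29376·(-729/343) + (-3125/7344)·(-64/125) + 613/1728·1 = 1/4 ✓
b·(c∘Ac): (-3125/7344)·136/3125 + 613/1728·248/613 = 1/8 ✓
b·Ac²: (-3125/7344)·306/4375 + 613/1728·1368/4291 = 1/12 ✓
b·A²c: 613/1728·72/613 = 1/24 ✓; 4 stages ⇒ order 4.

4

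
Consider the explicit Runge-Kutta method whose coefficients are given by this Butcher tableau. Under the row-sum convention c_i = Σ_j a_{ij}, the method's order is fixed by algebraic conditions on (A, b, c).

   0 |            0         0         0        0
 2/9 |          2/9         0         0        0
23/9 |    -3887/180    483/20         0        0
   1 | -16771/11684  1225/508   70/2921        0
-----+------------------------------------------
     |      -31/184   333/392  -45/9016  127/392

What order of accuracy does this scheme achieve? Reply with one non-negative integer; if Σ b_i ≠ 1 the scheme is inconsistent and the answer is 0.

b = (-31/184, 333/392, -45/9016, 127/392)
c = (0, 2/9, 23/9, 1)
Ac = (0, 0, 161/30, 455/762)
Σ b_i: (-31/184)·1 + 333/392·1 + (-45/9016)·1 + 127/392·1 = 1 ✓
b·c: 333/392·2/9 + (-45/9016)·23/9 + 127/392·1 = 1/2 ✓
b·c²: 333/392·4/81 + (-45/9016)·529/81 + 127/392·1 = 1/3 ✓
b·Ac: (-45/9016)·161/30 + 127/392·455/762 = 1/6 ✓
b·c³: 333/392·8/729 + (-45/9016)·12167/729 + 127/392·1 = 1/4 ✓
b·(c∘Ac): (-45/9016)·3703/270 + 127/392·455/762 = 1/8 ✓
b·Ac²: (-45/9016)·161/135 + 127/392·35/127 = 1/12 ✓
b·A²c: 127/392·49/381 = 1/24 ✓; 4 stages ⇒ order 4.

4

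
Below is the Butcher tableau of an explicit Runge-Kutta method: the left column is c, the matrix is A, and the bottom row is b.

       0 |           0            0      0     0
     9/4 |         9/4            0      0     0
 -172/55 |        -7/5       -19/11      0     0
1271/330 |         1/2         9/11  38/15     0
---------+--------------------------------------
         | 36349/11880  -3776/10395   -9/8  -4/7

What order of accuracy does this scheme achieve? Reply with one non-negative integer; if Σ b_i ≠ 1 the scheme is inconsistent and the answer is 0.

2

b = (36349/11880, -3776/10395, -9/8, -4/7)
c = (0, 9/4, -172/55, 1271/330)
Ac = (0, 0, -171/44, -20069/3300)
Σ b_i: 36349/11880·1 + (-3776/10395)·1 + (-9/8)·1 + (-4/7)·1 = 1 ✓
b·c: (-3776/10395)·9/4 + (-9/8)·(-172/55) + (-4/7)·1271/330 = 1/2 ✓
b·c²: (-3776/10395)·81/16 + (-9/8)·29584/3025 + (-4/7)·1615441/108900 = -580381/27225 ≠ 1/3 ⇒ order 2.
b·Ac: (-9/8)·(-171/44) + (-4/7)·(-20069/3300) = 207169/26400 ≠ 1/6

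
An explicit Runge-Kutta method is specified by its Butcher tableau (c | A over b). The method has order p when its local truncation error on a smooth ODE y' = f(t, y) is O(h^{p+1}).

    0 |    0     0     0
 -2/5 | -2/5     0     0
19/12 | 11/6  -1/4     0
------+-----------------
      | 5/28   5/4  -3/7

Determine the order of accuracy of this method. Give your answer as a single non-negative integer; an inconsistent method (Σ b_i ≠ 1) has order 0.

b = (5/28, 5/4, -3/7)
c = (0, -2/5, 19/12)
Ac = (0, 0, 1/10)
Σ b_i: 5/28·1 + 5/4·1 + (-3/7)·1 = 1 ✓
b·c: 5/4·(-2/5) + (-3/7)·19/12 = -33/28 ≠ 1/2 ⇒ order 1.

1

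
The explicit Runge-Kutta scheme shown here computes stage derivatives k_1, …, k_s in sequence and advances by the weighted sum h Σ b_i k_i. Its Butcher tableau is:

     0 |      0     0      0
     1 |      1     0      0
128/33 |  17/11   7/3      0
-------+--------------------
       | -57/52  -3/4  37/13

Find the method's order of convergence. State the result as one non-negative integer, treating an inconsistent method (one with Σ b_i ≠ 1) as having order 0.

b = (-57/52, -3/4, 37/13)
c = (0, 1, 128/33)
Ac = (0, 0, 7/3)
Σ b_i: (-57/52)·1 + (-3/4)·1 + 37/13·1 = 1 ✓
b·c: (-3/4)·1 + 37/13·128/33 = 17657/1716 ≠ 1/2 ⇒ order 1.

1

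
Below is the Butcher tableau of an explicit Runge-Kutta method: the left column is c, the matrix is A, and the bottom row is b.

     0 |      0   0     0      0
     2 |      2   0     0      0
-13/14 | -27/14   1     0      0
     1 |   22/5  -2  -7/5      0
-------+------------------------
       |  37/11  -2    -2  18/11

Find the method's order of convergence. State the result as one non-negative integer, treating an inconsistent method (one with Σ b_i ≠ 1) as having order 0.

b = (37/11, -2, -2, 18/11)
c = (0, 2, -13/14, 1)
Ac = (0, 0, 2, -27/10)
Σ b_i: 37/11·1 + (-2)·1 + (-2)·1 + 18/11·1 = 1 ✓
b·c: (-2)·2 + (-2)·(-13/14) + 18/11·1 = -39/77 ≠ 1/2 ⇒ order 1.

1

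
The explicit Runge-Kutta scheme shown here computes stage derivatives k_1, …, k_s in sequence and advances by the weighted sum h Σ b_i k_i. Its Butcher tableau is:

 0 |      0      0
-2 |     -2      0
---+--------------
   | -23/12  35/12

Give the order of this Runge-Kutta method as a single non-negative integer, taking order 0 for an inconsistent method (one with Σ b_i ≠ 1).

b = (-23/12, 35/12)
c = (0, -2)
Σ b_i: (-23/12)·1 + 35/12·1 = 1 ✓
b·c: 35/12·(-2) = -35/6 ≠ 1/2 ⇒ order 1.

1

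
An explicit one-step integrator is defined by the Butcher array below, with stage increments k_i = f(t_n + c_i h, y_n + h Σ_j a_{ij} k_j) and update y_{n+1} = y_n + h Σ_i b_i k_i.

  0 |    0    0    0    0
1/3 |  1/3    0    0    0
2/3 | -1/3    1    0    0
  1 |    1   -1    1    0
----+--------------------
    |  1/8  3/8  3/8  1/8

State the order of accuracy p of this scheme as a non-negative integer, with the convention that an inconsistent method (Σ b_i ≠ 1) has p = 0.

b = (1/8, 3/8, 3/8, 1/8)
c = (0, 1/3, 2/3, 1)
Ac = (0, 0, 1/3, 1/3)
Σ b_i: 1/8·1 + 3/8·1 + 3/8·1 + 1/8·1 = 1 ✓
b·c: 3/8·1/3 + 3/8·2/3 + 1/8·1 = 1/2 ✓
b·c²: 3/8·1/9 + 3/8·4/9 + 1/8·1 = 1/3 ✓
b·Ac: 3/8·1/3 + 1/8·1/3 = 1/6 ✓
b·c³: 3/8·1/27 + 3/8·8/27 + 1/8·1 = 1/4 ✓
b·(c∘Ac): 3/8·2/9 + 1/8·1/3 = 1/8 ✓
b·Ac²: 3/8·1/9 + 1/8·1/3 = 1/12 ✓
b·A²c: 1/8·1/3 = 1/24 ✓; 4 stages ⇒ order 4.

4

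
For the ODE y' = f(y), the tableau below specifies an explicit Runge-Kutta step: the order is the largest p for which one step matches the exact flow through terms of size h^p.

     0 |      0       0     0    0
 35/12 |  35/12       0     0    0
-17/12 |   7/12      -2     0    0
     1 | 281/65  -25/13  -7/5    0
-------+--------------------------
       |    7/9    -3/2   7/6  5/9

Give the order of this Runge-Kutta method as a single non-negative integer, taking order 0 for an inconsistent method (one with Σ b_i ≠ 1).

b = (7/9, -3/2, 7/6, 5/9)
c = (0, 35/12, -17/12, 1)
Ac = (0, 0, -35/6, -707/195)
Σ b_i: 7/9·1 + (-3/2)·1 + 7/6·1 + 5/9·1 = 1 ✓
b·c: (-3/2)·35/12 + 7/6·(-17/12) + 5/9·1 = -197/36 ≠ 1/2 ⇒ order 1.

1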